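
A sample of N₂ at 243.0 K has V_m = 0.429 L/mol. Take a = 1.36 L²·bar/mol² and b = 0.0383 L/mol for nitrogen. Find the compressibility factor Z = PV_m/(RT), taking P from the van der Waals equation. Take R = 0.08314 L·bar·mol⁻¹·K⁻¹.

Z ≈ 0.9411

P = RT/(V_m − b) − a/V_m² = (0.08314)(243.0)/(0.429 − 0.0383) − 1.36/(0.429)²
  = 20.203/0.39070 − 7.3897 = 51.710 − 7.3897 = 44.320 bar
Z = PV_m/(RT) = (44.320)(0.429)/((0.08314)(243.0)) = 19.013/20.203 = 0.9411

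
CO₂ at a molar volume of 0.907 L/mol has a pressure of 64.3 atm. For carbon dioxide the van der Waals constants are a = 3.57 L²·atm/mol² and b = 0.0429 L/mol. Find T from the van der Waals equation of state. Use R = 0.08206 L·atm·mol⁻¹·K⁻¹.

T ≈ 722.8 K

T = (P + a/V_m²)(V_m − b)/R
P + a/V_m² = 64.3 + 3.57/(0.907)² = 68.640 atm
V_m − b = 0.907 − 0.0429 = 0.86410 L/mol
T = (68.640)(0.86410)/0.08206 = 722.8 K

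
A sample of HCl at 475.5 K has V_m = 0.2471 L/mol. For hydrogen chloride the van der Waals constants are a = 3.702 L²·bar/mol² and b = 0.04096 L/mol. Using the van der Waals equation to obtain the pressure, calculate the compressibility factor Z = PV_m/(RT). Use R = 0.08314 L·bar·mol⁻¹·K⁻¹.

Z ≈ 0.8197

P = RT/(V_m − b) − a/V_m² = (0.08314)(475.5)/(0.2471 − 0.04096) − 3.702/(0.2471)²
  = 39.533/0.20614 − 60.630 = 191.78 − 60.630 = 131.15 bar
Z = PV_m/(RT) = (131.15)(0.2471)/((0.08314)(475.5)) = 32.407/39.533 = 0.8197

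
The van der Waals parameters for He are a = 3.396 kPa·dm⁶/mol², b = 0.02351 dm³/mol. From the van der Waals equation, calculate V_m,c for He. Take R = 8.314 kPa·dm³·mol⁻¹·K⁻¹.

V_m,c ≈ 0.07053 dm³/mol

For a van der Waals gas, V_m,c = 3b.
V_m,c = 3×0.02351 = 0.07053 dm³/mol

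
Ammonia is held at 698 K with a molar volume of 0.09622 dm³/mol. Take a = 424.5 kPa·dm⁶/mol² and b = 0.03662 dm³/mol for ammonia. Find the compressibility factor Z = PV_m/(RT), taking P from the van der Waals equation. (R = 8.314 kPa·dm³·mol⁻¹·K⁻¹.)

Z ≈ 0.8542

P = RT/(V_m − b) − a/V_m² = (8.314)(698)/(0.09622 − 0.03662) − 424.5/(0.09622)²
  = 5803.2/0.059600 − 45851 = 97369 − 45851 = 51518 kPa
Z = PV_m/(RT) = (51518)(0.09622)/((8.314)(698)) = 4957.1/5803.2 = 0.8542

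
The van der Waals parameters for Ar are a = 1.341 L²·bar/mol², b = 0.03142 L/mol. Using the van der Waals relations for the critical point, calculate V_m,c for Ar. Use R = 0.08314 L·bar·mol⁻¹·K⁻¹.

V_m,c ≈ 0.09426 L/mol

For a van der Waals gas, V_m,c = 3b.
V_m,c = 3×0.03142 = 0.09426 L/mol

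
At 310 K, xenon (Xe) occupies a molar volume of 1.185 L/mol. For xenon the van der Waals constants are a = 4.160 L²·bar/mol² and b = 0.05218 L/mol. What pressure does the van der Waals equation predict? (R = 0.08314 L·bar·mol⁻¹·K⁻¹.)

P = RT/(V_m − b) − a/V_m²
RT/(V_m − b) = (0.08314)(310)/(1.185 − 0.05218) = 25.773/1.1328 = 22.752 bar
a/V_m² = 4.160/(1.185)² = 2.9625 bar
P = 22.752 − 2.9625 = 19.79 bar

P ≈ 19.79 bar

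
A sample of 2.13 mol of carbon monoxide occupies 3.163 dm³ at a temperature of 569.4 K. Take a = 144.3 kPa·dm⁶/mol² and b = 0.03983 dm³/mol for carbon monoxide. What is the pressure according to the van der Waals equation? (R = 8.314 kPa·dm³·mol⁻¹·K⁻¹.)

P ≈ 3210 kPa

P = nRT/(V − nb) − a n²/V²
nRT/(V − nb) = (2.13)(8.314)(569.4)/(3.163 − 2.13×0.03983) = 10083/3.0782 = 3275.6 kPa
a n²/V² = (144.3)(2.13)²/(3.163)² = 65.438 kPa
P = 3275.6 − 65.438 = 3210 kPa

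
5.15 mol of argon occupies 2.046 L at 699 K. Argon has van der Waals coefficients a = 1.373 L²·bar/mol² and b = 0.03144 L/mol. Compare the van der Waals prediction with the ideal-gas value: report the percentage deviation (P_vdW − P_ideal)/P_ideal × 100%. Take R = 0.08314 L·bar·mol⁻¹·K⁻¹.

2.65 %

Ideal: P_ideal = nRT/V = (5.15)(0.08314)(699)/2.046 = 146.281 bar
vdW: P = nRT/(V − nb) − a n²/V² = 299.292/1.88408 − 36.4154/4.18612 = 158.853 − 8.69908 = 150.154 bar
% deviation = (150.154 − 146.281)/146.281 × 100% = 2.65%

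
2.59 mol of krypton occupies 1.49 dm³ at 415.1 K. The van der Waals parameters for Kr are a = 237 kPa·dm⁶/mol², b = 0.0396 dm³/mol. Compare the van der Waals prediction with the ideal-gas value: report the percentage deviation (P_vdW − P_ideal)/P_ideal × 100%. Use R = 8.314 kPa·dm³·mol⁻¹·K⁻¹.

Ideal: P_ideal = nRT/V = (2.59)(8.314)(415.1)/1.49 = 5998.96 kPa
vdW: P = nRT/(V − nb) − a n²/V² = 8938.46/1.38744 − 1589.82/2.22010 = 6442.41 − 716.103 = 5726.31 kPa
% deviation = (5726.31 − 5998.96)/5998.96 × 100% = -4.54%

-4.54 %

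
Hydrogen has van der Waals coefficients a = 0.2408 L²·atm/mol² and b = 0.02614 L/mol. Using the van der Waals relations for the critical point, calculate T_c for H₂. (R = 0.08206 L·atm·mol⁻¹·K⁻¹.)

T_c ≈ 33.26 K

For a van der Waals gas, T_c = 8a/(27Rb).
T_c = 8×0.2408/(27×0.08206×0.02614) = 1.9264/0.057916 = 33.26 K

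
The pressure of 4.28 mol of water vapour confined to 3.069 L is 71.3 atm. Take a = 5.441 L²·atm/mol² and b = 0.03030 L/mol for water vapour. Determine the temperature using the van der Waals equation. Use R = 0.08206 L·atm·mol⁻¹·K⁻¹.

T ≈ 685.3 K

T = (P + a n²/V²)(V − nb)/(nR)
P + a n²/V² = 71.3 + (5.441)(4.28)²/(3.069)² = 81.882 atm
V − nb = 3.069 − (4.28)(0.03030) = 2.9393 L
T = (81.882)(2.9393)/((4.28)(0.08206)) = 685.3 K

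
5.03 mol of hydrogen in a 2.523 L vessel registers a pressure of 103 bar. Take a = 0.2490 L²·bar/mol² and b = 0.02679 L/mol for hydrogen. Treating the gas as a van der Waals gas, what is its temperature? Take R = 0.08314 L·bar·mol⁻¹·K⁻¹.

T = (P + a n²/V²)(V − nb)/(nR)
P + a n²/V² = 103 + (0.2490)(5.03)²/(2.523)² = 103.99 bar
V − nb = 2.523 − (5.03)(0.02679) = 2.3882 L
T = (103.99)(2.3882)/((5.03)(0.08314)) = 593.9 K

T ≈ 593.9 K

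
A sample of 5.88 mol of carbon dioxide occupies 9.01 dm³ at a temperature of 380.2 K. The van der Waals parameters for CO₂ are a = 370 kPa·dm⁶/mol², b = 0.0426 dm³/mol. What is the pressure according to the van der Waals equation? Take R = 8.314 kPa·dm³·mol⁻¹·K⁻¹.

P = nRT/(V − nb) − a n²/V²
nRT/(V − nb) = (5.88)(8.314)(380.2)/(9.01 − 5.88×0.0426) = 18587/8.7595 = 2121.9 kPa
a n²/V² = (370)(5.88)²/(9.01)² = 157.58 kPa
P = 2121.9 − 157.58 = 1964 kPa

P ≈ 1964 kPa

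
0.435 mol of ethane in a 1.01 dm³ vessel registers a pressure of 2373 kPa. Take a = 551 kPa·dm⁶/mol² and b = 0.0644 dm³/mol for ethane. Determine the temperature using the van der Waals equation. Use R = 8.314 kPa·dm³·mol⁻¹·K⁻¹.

T ≈ 672.1 K

T = (P + a n²/V²)(V − nb)/(nR)
P + a n²/V² = 2373 + (551)(0.435)²/(1.01)² = 2475.2 kPa
V − nb = 1.01 − (0.435)(0.0644) = 0.98199 dm³
T = (2475.2)(0.98199)/((0.435)(8.314)) = 672.1 K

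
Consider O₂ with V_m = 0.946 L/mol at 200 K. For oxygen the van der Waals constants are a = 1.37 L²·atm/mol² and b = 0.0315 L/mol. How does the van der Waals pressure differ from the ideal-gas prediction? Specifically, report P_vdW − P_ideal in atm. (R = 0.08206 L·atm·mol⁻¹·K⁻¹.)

Ideal: P_ideal = RT/V_m = (0.08206)(200)/0.946 = 17.3488 atm
vdW: P = RT/(V_m − b) − a/V_m² = 16.4120/0.914500 − 1.37/0.894916 = 17.9464 − 1.53087 = 16.4155 atm
ΔP = 16.4155 − 17.3488 = -0.933 atm

ΔP ≈ -0.933 atm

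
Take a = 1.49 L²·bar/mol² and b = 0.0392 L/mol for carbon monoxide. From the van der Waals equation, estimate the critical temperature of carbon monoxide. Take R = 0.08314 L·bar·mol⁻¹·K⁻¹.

T_c ≈ 135.5 K

For a van der Waals gas, T_c = 8a/(27Rb).
T_c = 8×1.49/(27×0.08314×0.0392) = 11.920/0.087995 = 135.5 K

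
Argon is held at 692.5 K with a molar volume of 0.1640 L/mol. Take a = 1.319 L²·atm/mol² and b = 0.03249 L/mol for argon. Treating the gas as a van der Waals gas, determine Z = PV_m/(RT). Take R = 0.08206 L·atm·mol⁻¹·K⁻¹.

Z ≈ 1.106

P = RT/(V_m − b) − a/V_m² = (0.08206)(692.5)/(0.1640 − 0.03249) − 1.319/(0.1640)²
  = 56.827/0.13151 − 49.041 = 432.11 − 49.041 = 383.07 atm
Z = PV_m/(RT) = (383.07)(0.1640)/((0.08206)(692.5)) = 62.823/56.827 = 1.106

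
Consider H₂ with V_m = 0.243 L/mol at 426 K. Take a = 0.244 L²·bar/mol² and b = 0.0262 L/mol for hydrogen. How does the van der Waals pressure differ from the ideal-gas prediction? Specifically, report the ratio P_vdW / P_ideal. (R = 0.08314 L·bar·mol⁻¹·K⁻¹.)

Ideal: P_ideal = RT/V_m = (0.08314)(426)/0.243 = 145.752 bar
vdW: P = RT/(V_m − b) − a/V_m² = 35.4176/0.216800 − 0.244/0.0590490 = 163.365 − 4.13216 = 159.233 bar
Ratio = 159.233/145.752 = 1.092

P_vdW / P_ideal ≈ 1.092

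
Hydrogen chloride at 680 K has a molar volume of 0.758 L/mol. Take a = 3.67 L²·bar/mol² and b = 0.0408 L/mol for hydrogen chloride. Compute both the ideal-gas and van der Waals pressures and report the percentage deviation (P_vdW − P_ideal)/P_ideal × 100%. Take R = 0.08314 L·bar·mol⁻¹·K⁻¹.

-2.88 %

Ideal: P_ideal = RT/V_m = (0.08314)(680)/0.758 = 74.5847 bar
vdW: P = RT/(V_m − b) − a/V_m² = 56.5352/0.717200 − 3.67/0.574564 = 78.8277 − 6.38745 = 72.4403 bar
% deviation = (72.4403 − 74.5847)/74.5847 × 100% = -2.88%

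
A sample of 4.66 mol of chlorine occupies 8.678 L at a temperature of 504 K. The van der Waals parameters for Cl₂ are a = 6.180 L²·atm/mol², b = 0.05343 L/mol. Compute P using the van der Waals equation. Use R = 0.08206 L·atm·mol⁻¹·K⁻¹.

P = nRT/(V − nb) − a n²/V²
nRT/(V − nb) = (4.66)(0.08206)(504)/(8.678 − 4.66×0.05343) = 192.73/8.4290 = 22.865 atm
a n²/V² = (6.180)(4.66)²/(8.678)² = 1.7821 atm
P = 22.865 − 1.7821 = 21.08 atm

P ≈ 21.08 atm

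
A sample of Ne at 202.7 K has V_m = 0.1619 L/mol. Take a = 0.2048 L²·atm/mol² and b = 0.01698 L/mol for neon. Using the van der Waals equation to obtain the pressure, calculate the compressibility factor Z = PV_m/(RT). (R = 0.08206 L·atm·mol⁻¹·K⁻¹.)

P = RT/(V_m − b) − a/V_m² = (0.08206)(202.7)/(0.1619 − 0.01698) − 0.2048/(0.1619)²
  = 16.634/0.14492 − 7.8133 = 114.78 − 7.8133 = 106.97 atm
Z = PV_m/(RT) = (106.97)(0.1619)/((0.08206)(202.7)) = 17.318/16.634 = 1.041

Z ≈ 1.041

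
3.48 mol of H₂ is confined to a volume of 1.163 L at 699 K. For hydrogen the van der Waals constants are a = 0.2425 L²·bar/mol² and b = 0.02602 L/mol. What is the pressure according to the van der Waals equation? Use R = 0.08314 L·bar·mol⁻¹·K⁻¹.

P ≈ 186.4 bar

P = nRT/(V − nb) − a n²/V²
nRT/(V − nb) = (3.48)(0.08314)(699)/(1.163 − 3.48×0.02602) = 202.24/1.0725 = 188.57 bar
a n²/V² = (0.2425)(3.48)²/(1.163)² = 2.1713 bar
P = 188.57 − 2.1713 = 186.4 bar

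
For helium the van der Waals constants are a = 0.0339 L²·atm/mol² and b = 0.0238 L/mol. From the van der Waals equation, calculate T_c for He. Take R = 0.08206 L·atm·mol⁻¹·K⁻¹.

T_c ≈ 5.143 K

For a van der Waals gas, T_c = 8a/(27Rb).
T_c = 8×0.0339/(27×0.08206×0.0238) = 0.27120/0.052732 = 5.143 K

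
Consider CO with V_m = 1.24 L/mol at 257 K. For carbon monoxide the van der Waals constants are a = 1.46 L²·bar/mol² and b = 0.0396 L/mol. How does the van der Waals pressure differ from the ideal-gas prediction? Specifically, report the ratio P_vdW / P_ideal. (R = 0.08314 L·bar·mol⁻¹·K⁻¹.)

Ideal: P_ideal = RT/V_m = (0.08314)(257)/1.24 = 17.2314 bar
vdW: P = RT/(V_m − b) − a/V_m² = 21.3670/1.20040 − 1.46/1.53760 = 17.7999 − 0.949532 = 16.8504 bar
Ratio = 16.8504/17.2314 = 0.9779

P_vdW / P_ideal ≈ 0.9779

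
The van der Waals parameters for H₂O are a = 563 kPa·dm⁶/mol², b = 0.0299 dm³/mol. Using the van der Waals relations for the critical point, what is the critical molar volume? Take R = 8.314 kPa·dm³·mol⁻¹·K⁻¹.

V_m,c ≈ 0.08970 dm³/mol

For a van der Waals gas, V_m,c = 3b.
V_m,c = 3×0.0299 = 0.08970 dm³/mol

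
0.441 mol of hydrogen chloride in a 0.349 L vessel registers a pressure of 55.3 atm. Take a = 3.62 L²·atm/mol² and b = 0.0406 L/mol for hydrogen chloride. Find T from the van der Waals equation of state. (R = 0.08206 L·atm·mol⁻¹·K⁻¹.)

T ≈ 558.8 K

T = (P + a n²/V²)(V − nb)/(nR)
P + a n²/V² = 55.3 + (3.62)(0.441)²/(0.349)² = 61.080 atm
V − nb = 0.349 − (0.441)(0.0406) = 0.33110 L
T = (61.080)(0.33110)/((0.441)(0.08206)) = 558.8 K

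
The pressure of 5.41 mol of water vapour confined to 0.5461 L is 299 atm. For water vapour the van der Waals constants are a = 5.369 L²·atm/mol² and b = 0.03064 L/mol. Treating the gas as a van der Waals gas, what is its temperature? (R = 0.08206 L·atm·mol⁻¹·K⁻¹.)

T = (P + a n²/V²)(V − nb)/(nR)
P + a n²/V² = 299 + (5.369)(5.41)²/(0.5461)² = 825.92 atm
V − nb = 0.5461 − (5.41)(0.03064) = 0.38034 L
T = (825.92)(0.38034)/((5.41)(0.08206)) = 707.6 K

T ≈ 707.6 K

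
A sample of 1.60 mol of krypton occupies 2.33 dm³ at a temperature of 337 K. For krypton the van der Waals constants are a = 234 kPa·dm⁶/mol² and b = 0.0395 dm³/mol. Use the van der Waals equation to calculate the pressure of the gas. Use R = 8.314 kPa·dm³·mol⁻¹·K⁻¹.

P = nRT/(V − nb) − a n²/V²
nRT/(V − nb) = (1.60)(8.314)(337)/(2.33 − 1.60×0.0395) = 4482.9/2.2668 = 1977.6 kPa
a n²/V² = (234)(1.60)²/(2.33)² = 110.34 kPa
P = 1977.6 − 110.34 = 1867 kPa

P ≈ 1867 kPa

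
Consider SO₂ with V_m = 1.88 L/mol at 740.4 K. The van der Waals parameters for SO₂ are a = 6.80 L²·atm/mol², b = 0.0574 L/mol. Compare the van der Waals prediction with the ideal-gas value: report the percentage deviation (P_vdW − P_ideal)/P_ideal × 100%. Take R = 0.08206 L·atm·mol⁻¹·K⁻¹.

Ideal: P_ideal = RT/V_m = (0.08206)(740.4)/1.88 = 32.3177 atm
vdW: P = RT/(V_m − b) − a/V_m² = 60.7572/1.82260 − 6.80/3.53440 = 33.3355 − 1.92395 = 31.4116 atm
% deviation = (31.4116 − 32.3177)/32.3177 × 100% = -2.80%

-2.80 %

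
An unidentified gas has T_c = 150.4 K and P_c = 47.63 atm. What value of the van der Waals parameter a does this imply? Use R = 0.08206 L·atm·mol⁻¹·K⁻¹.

a ≈ 1.349 L²·atm/mol²

From T_c = 8a/(27Rb) and P_c = a/(27b²): a = 27 R² T_c²/(64 P_c).
a = 27×(0.08206)²×(150.4)²/(64×47.63) = 4112.7/3048.3 = 1.349 L²·atm/mol²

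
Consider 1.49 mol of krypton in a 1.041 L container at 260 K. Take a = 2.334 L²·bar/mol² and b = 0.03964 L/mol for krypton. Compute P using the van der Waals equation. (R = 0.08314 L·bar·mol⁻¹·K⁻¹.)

P ≈ 28.02 bar

P = nRT/(V − nb) − a n²/V²
nRT/(V − nb) = (1.49)(0.08314)(260)/(1.041 − 1.49×0.03964) = 32.208/0.98194 = 32.800 bar
a n²/V² = (2.334)(1.49)²/(1.041)² = 4.7816 bar
P = 32.800 − 4.7816 = 28.02 bar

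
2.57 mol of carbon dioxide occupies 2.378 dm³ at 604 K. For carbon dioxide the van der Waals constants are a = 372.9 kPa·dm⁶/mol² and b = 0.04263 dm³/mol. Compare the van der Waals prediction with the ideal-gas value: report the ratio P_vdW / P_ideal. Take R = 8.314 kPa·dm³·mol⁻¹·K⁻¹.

P_vdW / P_ideal ≈ 0.9680

Ideal: P_ideal = nRT/V = (2.57)(8.314)(604)/2.378 = 5427.11 kPa
vdW: P = nRT/(V − nb) − a n²/V² = 12905.7/2.26844 − 2462.97/5.65488 = 5689.24 − 435.548 = 5253.69 kPa
Ratio = 5253.69/5427.11 = 0.9680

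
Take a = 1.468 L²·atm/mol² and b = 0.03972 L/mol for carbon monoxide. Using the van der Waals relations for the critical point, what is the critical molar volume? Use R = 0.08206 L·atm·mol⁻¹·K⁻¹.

For a van der Waals gas, V_m,c = 3b.
V_m,c = 3×0.03972 = 0.1192 L/mol

V_m,c ≈ 0.1192 L/mol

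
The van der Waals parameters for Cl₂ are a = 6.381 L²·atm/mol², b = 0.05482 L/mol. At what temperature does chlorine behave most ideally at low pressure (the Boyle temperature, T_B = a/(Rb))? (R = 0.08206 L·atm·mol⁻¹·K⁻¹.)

T_B ≈ 1418 K

For a van der Waals gas the second virial coefficient B₂ = b − a/(RT) vanishes at T_B = a/(Rb).
T_B = 6.381/(0.08206×0.05482) = 6.381/0.0044985 = 1418 K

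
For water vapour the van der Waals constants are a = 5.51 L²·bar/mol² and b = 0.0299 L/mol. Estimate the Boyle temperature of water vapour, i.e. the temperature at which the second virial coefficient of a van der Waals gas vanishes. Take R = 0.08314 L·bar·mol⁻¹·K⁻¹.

For a van der Waals gas the second virial coefficient B₂ = b − a/(RT) vanishes at T_B = a/(Rb).
T_B = 5.51/(0.08314×0.0299) = 5.51/0.0024859 = 2217 K

T_B ≈ 2217 K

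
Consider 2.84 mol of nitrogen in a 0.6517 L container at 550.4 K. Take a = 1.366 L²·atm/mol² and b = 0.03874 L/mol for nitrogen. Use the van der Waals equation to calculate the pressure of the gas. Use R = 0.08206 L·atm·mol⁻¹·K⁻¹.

P = nRT/(V − nb) − a n²/V²
nRT/(V − nb) = (2.84)(0.08206)(550.4)/(0.6517 − 2.84×0.03874) = 128.27/0.54168 = 236.80 atm
a n²/V² = (1.366)(2.84)²/(0.6517)² = 25.941 atm
P = 236.80 − 25.941 = 210.9 atm

P ≈ 210.9 atm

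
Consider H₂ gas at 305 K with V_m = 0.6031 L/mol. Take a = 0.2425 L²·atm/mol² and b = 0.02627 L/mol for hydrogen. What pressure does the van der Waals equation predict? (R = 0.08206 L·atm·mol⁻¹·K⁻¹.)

P = RT/(V_m − b) − a/V_m²
RT/(V_m − b) = (0.08206)(305)/(0.6031 − 0.02627) = 25.028/0.57683 = 43.389 atm
a/V_m² = 0.2425/(0.6031)² = 0.66670 atm
P = 43.389 − 0.66670 = 42.72 atm

P ≈ 42.72 atm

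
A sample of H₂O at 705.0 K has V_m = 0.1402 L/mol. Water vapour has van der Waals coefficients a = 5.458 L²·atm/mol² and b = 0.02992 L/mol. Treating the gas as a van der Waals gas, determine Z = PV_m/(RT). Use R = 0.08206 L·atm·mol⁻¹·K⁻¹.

Z ≈ 0.5984

P = RT/(V_m − b) − a/V_m² = (0.08206)(705.0)/(0.1402 − 0.02992) − 5.458/(0.1402)²
  = 57.852/0.11028 − 277.68 = 524.59 − 277.68 = 246.91 atm
Z = PV_m/(RT) = (246.91)(0.1402)/((0.08206)(705.0)) = 34.617/57.852 = 0.5984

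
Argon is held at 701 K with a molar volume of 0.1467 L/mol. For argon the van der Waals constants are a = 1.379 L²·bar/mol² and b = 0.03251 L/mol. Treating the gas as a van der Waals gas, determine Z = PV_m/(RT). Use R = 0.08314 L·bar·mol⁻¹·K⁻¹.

P = RT/(V_m − b) − a/V_m² = (0.08314)(701)/(0.1467 − 0.03251) − 1.379/(0.1467)²
  = 58.281/0.11419 − 64.077 = 510.39 − 64.077 = 446.31 bar
Z = PV_m/(RT) = (446.31)(0.1467)/((0.08314)(701)) = 65.474/58.281 = 1.123

Z ≈ 1.123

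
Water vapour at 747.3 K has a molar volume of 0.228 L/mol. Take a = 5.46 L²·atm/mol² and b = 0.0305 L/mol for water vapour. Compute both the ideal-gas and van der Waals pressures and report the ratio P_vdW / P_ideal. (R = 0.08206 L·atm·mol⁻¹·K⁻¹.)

Ideal: P_ideal = RT/V_m = (0.08206)(747.3)/0.228 = 268.962 atm
vdW: P = RT/(V_m − b) − a/V_m² = 61.3234/0.197500 − 5.46/0.0519840 = 310.498 − 105.032 = 205.466 atm
Ratio = 205.466/268.962 = 0.7639

P_vdW / P_ideal ≈ 0.7639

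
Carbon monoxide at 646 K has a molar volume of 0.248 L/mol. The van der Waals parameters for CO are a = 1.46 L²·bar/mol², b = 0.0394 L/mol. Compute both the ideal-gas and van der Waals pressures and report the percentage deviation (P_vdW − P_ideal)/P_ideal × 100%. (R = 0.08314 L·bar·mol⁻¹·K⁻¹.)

Ideal: P_ideal = RT/V_m = (0.08314)(646)/0.248 = 216.566 bar
vdW: P = RT/(V_m − b) − a/V_m² = 53.7084/0.208600 − 1.46/0.0615040 = 257.471 − 23.7383 = 233.733 bar
% deviation = (233.733 − 216.566)/216.566 × 100% = 7.93%

7.93 %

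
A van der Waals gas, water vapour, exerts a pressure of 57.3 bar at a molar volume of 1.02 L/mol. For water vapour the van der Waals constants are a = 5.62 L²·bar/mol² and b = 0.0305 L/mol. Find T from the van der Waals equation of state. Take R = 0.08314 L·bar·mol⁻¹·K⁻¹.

T = (P + a/V_m²)(V_m − b)/R
P + a/V_m² = 57.3 + 5.62/(1.02)² = 62.702 bar
V_m − b = 1.02 − 0.0305 = 0.98950 L/mol
T = (62.702)(0.98950)/0.08314 = 746.3 K

T ≈ 746.3 K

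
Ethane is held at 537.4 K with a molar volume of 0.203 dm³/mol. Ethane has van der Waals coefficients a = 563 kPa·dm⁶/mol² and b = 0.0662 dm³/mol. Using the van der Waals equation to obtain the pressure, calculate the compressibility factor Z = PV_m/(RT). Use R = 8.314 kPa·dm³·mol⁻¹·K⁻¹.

Z ≈ 0.8632

P = RT/(V_m − b) − a/V_m² = (8.314)(537.4)/(0.203 − 0.0662) − 563/(0.203)²
  = 4467.9/0.13680 − 13662 = 32660 − 13662 = 18998 kPa
Z = PV_m/(RT) = (18998)(0.203)/((8.314)(537.4)) = 3856.6/4467.9 = 0.8632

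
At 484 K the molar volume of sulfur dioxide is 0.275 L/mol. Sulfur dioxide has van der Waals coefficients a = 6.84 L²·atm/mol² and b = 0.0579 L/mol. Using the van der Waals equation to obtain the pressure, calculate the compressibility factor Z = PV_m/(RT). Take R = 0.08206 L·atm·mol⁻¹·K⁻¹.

P = RT/(V_m − b) − a/V_m² = (0.08206)(484)/(0.275 − 0.0579) − 6.84/(0.275)²
  = 39.717/0.21710 − 90.446 = 182.94 − 90.446 = 92.49 atm
Z = PV_m/(RT) = (92.49)(0.275)/((0.08206)(484)) = 25.435/39.717 = 0.6404

Z ≈ 0.6404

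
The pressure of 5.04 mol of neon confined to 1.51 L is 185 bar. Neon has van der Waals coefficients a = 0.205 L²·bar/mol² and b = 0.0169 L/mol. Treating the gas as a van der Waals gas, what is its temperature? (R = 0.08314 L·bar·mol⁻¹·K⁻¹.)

T ≈ 636.8 K

T = (P + a n²/V²)(V − nb)/(nR)
P + a n²/V² = 185 + (0.205)(5.04)²/(1.51)² = 187.28 bar
V − nb = 1.51 − (5.04)(0.0169) = 1.4248 L
T = (187.28)(1.4248)/((5.04)(0.08314)) = 636.8 K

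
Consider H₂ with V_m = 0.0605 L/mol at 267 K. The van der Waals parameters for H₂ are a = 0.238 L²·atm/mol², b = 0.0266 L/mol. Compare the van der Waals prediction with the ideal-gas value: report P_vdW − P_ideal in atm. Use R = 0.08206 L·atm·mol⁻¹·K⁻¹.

Ideal: P_ideal = RT/V_m = (0.08206)(267)/0.0605 = 362.149 atm
vdW: P = RT/(V_m − b) − a/V_m² = 21.9100/0.0339000 − 0.238/0.00366025 = 646.313 − 65.0229 = 581.290 atm
ΔP = 581.290 − 362.149 = 219.1 atm

ΔP ≈ 219.1 atm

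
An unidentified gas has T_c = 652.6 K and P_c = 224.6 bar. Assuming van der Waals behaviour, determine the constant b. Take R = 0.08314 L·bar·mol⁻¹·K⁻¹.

From T_c = 8a/(27Rb) and P_c = a/(27b²): b = R T_c/(8 P_c).
b = (0.08314)(652.6)/(8×224.6) = 54.257/1796.8 = 0.03020 L/mol

b ≈ 0.03020 L/mol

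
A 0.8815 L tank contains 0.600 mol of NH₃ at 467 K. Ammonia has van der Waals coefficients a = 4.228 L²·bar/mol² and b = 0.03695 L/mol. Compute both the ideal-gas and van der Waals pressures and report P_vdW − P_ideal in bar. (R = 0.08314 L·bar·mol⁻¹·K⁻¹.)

Ideal: P_ideal = nRT/V = (0.600)(0.08314)(467)/0.8815 = 26.4275 bar
vdW: P = nRT/(V − nb) − a n²/V² = 23.2958/0.859330 − 1.52208/0.777042 = 27.1093 − 1.95881 = 25.1505 bar
ΔP = 25.1505 − 26.4275 = -1.277 bar

ΔP ≈ -1.277 bar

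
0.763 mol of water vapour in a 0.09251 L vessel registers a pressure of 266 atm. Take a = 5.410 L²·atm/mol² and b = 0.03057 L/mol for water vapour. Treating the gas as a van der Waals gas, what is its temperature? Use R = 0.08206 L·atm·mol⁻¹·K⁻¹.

T ≈ 700.6 K

T = (P + a n²/V²)(V − nb)/(nR)
P + a n²/V² = 266 + (5.410)(0.763)²/(0.09251)² = 634.02 atm
V − nb = 0.09251 − (0.763)(0.03057) = 0.069185 L
T = (634.02)(0.069185)/((0.763)(0.08206)) = 700.6 K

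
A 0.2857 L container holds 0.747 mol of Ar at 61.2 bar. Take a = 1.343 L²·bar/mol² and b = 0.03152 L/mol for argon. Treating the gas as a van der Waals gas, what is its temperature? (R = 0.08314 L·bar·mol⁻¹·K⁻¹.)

T ≈ 297.1 K

T = (P + a n²/V²)(V − nb)/(nR)
P + a n²/V² = 61.2 + (1.343)(0.747)²/(0.2857)² = 70.381 bar
V − nb = 0.2857 − (0.747)(0.03152) = 0.26215 L
T = (70.381)(0.26215)/((0.747)(0.08314)) = 297.1 K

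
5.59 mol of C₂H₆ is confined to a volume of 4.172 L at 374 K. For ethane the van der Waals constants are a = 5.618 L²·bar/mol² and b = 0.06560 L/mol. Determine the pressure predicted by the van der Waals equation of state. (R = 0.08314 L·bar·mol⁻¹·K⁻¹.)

P = nRT/(V − nb) − a n²/V²
nRT/(V − nb) = (5.59)(0.08314)(374)/(4.172 − 5.59×0.06560) = 173.82/3.8053 = 45.678 bar
a n²/V² = (5.618)(5.59)²/(4.172)² = 10.086 bar
P = 45.678 − 10.086 = 35.59 bar

P ≈ 35.59 bar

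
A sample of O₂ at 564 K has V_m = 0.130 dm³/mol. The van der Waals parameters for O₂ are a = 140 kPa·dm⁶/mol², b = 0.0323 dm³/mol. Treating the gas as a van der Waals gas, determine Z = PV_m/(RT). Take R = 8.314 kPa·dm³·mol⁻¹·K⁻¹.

Z ≈ 1.101

P = RT/(V_m − b) − a/V_m² = (8.314)(564)/(0.130 − 0.0323) − 140/(0.130)²
  = 4689.1/0.097700 − 8284.0 = 47995 − 8284.0 = 39711 kPa
Z = PV_m/(RT) = (39711)(0.130)/((8.314)(564)) = 5162.4/4689.1 = 1.101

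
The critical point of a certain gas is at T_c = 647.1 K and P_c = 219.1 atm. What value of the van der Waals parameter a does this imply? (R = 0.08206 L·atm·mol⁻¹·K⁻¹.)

From T_c = 8a/(27Rb) and P_c = a/(27b²): a = 27 R² T_c²/(64 P_c).
a = 27×(0.08206)²×(647.1)²/(64×219.1) = 76132/14022 = 5.429 L²·atm/mol²

a ≈ 5.429 L²·atm/mol²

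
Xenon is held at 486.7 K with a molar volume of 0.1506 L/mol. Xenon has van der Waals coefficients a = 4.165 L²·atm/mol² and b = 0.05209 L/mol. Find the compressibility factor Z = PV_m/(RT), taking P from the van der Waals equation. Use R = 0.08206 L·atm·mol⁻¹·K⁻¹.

P = RT/(V_m − b) − a/V_m² = (0.08206)(486.7)/(0.1506 − 0.05209) − 4.165/(0.1506)²
  = 39.939/0.098510 − 183.64 = 405.43 − 183.64 = 221.79 atm
Z = PV_m/(RT) = (221.79)(0.1506)/((0.08206)(486.7)) = 33.402/39.939 = 0.8363

Z ≈ 0.8363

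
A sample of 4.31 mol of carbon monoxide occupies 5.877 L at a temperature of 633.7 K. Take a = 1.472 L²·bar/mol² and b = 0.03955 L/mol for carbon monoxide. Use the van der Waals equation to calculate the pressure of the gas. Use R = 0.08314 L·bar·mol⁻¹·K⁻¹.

P = nRT/(V − nb) − a n²/V²
nRT/(V − nb) = (4.31)(0.08314)(633.7)/(5.877 − 4.31×0.03955) = 227.08/5.7065 = 39.793 bar
a n²/V² = (1.472)(4.31)²/(5.877)² = 0.79168 bar
P = 39.793 − 0.79168 = 39.00 bar

P ≈ 39.00 bar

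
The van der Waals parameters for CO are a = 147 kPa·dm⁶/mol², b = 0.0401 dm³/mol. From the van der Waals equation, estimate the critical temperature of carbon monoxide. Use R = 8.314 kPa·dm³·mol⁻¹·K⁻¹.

For a van der Waals gas, T_c = 8a/(27Rb).
T_c = 8×147/(27×8.314×0.0401) = 1176.0/9.0016 = 130.6 K

T_c ≈ 130.6 K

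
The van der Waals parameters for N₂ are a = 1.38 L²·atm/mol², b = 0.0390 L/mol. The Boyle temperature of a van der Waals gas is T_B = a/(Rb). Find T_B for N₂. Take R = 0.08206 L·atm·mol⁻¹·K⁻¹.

For a van der Waals gas the second virial coefficient B₂ = b − a/(RT) vanishes at T_B = a/(Rb).
T_B = 1.38/(0.08206×0.0390) = 1.38/0.0032003 = 431.2 K

T_B ≈ 431.2 K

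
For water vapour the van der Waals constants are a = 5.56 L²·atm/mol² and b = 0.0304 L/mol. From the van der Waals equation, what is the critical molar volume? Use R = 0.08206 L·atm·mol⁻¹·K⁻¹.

For a van der Waals gas, V_m,c = 3b.
V_m,c = 3×0.0304 = 0.09120 L/mol

V_m,c ≈ 0.09120 L/mol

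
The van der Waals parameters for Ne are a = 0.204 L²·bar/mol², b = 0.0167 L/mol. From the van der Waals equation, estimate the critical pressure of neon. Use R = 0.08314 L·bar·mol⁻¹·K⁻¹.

For a van der Waals gas, P_c = a/(27b²).
P_c = 0.204/(27×(0.0167)²) = 0.204/0.0075300 = 27.09 bar

P_c ≈ 27.09 bar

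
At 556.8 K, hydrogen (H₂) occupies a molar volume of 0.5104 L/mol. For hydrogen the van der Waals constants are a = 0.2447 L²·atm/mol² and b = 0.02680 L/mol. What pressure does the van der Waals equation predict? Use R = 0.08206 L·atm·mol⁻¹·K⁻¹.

P ≈ 93.54 atm

P = RT/(V_m − b) − a/V_m²
RT/(V_m − b) = (0.08206)(556.8)/(0.5104 − 0.02680) = 45.691/0.48360 = 94.481 atm
a/V_m² = 0.2447/(0.5104)² = 0.93932 atm
P = 94.481 − 0.93932 = 93.54 atm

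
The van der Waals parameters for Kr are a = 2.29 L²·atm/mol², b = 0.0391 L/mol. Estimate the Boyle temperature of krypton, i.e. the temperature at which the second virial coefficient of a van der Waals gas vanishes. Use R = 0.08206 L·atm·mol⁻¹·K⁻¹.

For a van der Waals gas the second virial coefficient B₂ = b − a/(RT) vanishes at T_B = a/(Rb).
T_B = 2.29/(0.08206×0.0391) = 2.29/0.0032085 = 713.7 K

T_B ≈ 713.7 K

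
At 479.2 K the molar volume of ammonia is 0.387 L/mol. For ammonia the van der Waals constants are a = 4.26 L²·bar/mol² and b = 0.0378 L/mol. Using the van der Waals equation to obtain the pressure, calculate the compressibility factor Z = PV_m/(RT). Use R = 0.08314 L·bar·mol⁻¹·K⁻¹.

Z ≈ 0.8320

P = RT/(V_m − b) − a/V_m² = (0.08314)(479.2)/(0.387 − 0.0378) − 4.26/(0.387)²
  = 39.841/0.34920 − 28.444 = 114.09 − 28.444 = 85.65 bar
Z = PV_m/(RT) = (85.65)(0.387)/((0.08314)(479.2)) = 33.147/39.841 = 0.8320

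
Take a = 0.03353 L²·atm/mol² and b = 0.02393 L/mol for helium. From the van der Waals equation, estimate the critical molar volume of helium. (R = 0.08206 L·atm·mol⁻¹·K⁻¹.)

V_m,c ≈ 0.07179 L/mol

For a van der Waals gas, V_m,c = 3b.
V_m,c = 3×0.02393 = 0.07179 L/mol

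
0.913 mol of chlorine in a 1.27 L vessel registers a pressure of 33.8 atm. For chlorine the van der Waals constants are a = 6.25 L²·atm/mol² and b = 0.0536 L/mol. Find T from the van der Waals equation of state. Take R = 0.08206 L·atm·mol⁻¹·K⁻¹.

T = (P + a n²/V²)(V − nb)/(nR)
P + a n²/V² = 33.8 + (6.25)(0.913)²/(1.27)² = 37.030 atm
V − nb = 1.27 − (0.913)(0.0536) = 1.2211 L
T = (37.030)(1.2211)/((0.913)(0.08206)) = 603.5 K

T ≈ 603.5 K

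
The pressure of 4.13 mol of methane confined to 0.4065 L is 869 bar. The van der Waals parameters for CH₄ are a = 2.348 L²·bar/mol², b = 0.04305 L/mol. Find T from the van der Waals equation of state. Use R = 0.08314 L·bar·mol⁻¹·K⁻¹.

T ≈ 740.2 K

T = (P + a n²/V²)(V − nb)/(nR)
P + a n²/V² = 869 + (2.348)(4.13)²/(0.4065)² = 1111.4 bar
V − nb = 0.4065 − (4.13)(0.04305) = 0.22870 L
T = (1111.4)(0.22870)/((4.13)(0.08314)) = 740.2 K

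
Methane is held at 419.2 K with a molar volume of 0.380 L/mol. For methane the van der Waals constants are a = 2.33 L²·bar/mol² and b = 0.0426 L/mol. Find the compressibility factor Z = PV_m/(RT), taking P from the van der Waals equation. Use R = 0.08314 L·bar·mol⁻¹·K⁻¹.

Z ≈ 0.9503

P = RT/(V_m − b) − a/V_m² = (0.08314)(419.2)/(0.380 − 0.0426) − 2.33/(0.380)²
  = 34.852/0.33740 − 16.136 = 103.30 − 16.136 = 87.16 bar
Z = PV_m/(RT) = (87.16)(0.380)/((0.08314)(419.2)) = 33.121/34.852 = 0.9503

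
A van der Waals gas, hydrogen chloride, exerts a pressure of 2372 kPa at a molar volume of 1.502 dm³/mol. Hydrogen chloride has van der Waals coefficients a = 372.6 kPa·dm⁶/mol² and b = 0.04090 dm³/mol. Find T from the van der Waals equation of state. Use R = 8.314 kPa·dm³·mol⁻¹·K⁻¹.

T = (P + a/V_m²)(V_m − b)/R
P + a/V_m² = 2372 + 372.6/(1.502)² = 2537.2 kPa
V_m − b = 1.502 − 0.04090 = 1.4611 dm³/mol
T = (2537.2)(1.4611)/8.314 = 445.9 K

T ≈ 445.9 K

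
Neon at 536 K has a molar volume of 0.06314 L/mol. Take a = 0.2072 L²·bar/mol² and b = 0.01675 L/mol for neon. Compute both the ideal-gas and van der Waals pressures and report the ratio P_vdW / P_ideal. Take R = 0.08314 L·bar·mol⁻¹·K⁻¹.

P_vdW / P_ideal ≈ 1.287

Ideal: P_ideal = RT/V_m = (0.08314)(536)/0.06314 = 705.781 bar
vdW: P = RT/(V_m − b) − a/V_m² = 44.5630/0.0463900 − 0.2072/0.00398666 = 960.617 − 51.9733 = 908.644 bar
Ratio = 908.644/705.781 = 1.287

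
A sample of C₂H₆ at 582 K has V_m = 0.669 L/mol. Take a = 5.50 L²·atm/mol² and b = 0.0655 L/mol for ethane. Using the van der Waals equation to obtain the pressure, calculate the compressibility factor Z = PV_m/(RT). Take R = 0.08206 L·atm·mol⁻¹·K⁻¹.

P = RT/(V_m − b) − a/V_m² = (0.08206)(582)/(0.669 − 0.0655) − 5.50/(0.669)²
  = 47.759/0.60350 − 12.289 = 79.137 − 12.289 = 66.848 atm
Z = PV_m/(RT) = (66.848)(0.669)/((0.08206)(582)) = 44.721/47.759 = 0.9364

Z ≈ 0.9364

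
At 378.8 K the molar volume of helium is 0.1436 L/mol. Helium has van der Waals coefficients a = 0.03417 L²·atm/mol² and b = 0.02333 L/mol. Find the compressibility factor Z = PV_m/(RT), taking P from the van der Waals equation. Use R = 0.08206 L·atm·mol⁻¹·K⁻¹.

P = RT/(V_m − b) − a/V_m² = (0.08206)(378.8)/(0.1436 − 0.02333) − 0.03417/(0.1436)²
  = 31.084/0.12027 − 1.6571 = 258.45 − 1.6571 = 256.79 atm
Z = PV_m/(RT) = (256.79)(0.1436)/((0.08206)(378.8)) = 36.875/31.084 = 1.186

Z ≈ 1.186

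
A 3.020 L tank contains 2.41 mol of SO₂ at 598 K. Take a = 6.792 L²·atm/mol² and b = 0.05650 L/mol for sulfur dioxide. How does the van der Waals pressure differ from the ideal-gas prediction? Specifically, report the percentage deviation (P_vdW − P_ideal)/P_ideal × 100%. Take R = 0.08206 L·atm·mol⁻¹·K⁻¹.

Ideal: P_ideal = nRT/V = (2.41)(0.08206)(598)/3.020 = 39.1600 atm
vdW: P = nRT/(V − nb) − a n²/V² = 118.263/2.88384 − 39.4486/9.12040 = 41.0089 − 4.32531 = 36.6836 atm
% deviation = (36.6836 − 39.1600)/39.1600 × 100% = -6.32%

-6.32 %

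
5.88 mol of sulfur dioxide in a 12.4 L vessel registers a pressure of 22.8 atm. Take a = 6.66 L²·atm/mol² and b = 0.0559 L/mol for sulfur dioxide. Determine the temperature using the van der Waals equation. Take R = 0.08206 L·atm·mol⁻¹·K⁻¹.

T ≈ 607.9 K

T = (P + a n²/V²)(V − nb)/(nR)
P + a n²/V² = 22.8 + (6.66)(5.88)²/(12.4)² = 24.298 atm
V − nb = 12.4 − (5.88)(0.0559) = 12.071 L
T = (24.298)(12.071)/((5.88)(0.08206)) = 607.9 K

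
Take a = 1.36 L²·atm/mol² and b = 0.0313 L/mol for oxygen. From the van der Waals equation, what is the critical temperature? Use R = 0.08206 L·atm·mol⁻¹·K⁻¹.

For a van der Waals gas, T_c = 8a/(27Rb).
T_c = 8×1.36/(27×0.08206×0.0313) = 10.880/0.069349 = 156.9 K

T_c ≈ 156.9 K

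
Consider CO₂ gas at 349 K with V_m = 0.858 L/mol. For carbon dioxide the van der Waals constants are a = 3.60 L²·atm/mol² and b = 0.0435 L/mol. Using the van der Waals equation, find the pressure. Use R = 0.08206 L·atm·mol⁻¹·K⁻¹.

P ≈ 30.27 atm

P = RT/(V_m − b) − a/V_m²
RT/(V_m − b) = (0.08206)(349)/(0.858 − 0.0435) = 28.639/0.81450 = 35.161 atm
a/V_m² = 3.60/(0.858)² = 4.8902 atm
P = 35.161 − 4.8902 = 30.27 atm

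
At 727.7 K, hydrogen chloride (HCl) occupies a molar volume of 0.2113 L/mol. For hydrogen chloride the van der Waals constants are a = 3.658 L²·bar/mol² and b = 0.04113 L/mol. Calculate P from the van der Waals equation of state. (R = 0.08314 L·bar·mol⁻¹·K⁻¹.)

P ≈ 273.6 bar

P = RT/(V_m − b) − a/V_m²
RT/(V_m − b) = (0.08314)(727.7)/(0.2113 − 0.04113) = 60.501/0.17017 = 355.53 bar
a/V_m² = 3.658/(0.2113)² = 81.930 bar
P = 355.53 − 81.930 = 273.6 bar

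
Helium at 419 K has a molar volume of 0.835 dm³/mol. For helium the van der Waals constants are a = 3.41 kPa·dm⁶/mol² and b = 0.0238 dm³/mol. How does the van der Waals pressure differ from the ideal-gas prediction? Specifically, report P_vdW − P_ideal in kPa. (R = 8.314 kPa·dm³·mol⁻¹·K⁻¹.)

Ideal: P_ideal = RT/V_m = (8.314)(419)/0.835 = 4171.94 kPa
vdW: P = RT/(V_m − b) − a/V_m² = 3483.57/0.811200 − 3.41/0.697225 = 4294.34 − 4.89082 = 4289.45 kPa
ΔP = 4289.45 − 4171.94 = 117.5 kPa

ΔP ≈ 117.5 kPa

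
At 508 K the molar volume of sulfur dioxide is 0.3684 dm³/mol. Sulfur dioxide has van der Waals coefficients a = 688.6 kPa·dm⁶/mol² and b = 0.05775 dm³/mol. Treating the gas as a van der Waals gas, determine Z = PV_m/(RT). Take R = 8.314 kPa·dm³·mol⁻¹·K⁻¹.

Z ≈ 0.7433

P = RT/(V_m − b) − a/V_m² = (8.314)(508)/(0.3684 − 0.05775) − 688.6/(0.3684)²
  = 4223.5/0.31065 − 5073.7 = 13596 − 5073.7 = 8522 kPa
Z = PV_m/(RT) = (8522)(0.3684)/((8.314)(508)) = 3139.5/4223.5 = 0.7433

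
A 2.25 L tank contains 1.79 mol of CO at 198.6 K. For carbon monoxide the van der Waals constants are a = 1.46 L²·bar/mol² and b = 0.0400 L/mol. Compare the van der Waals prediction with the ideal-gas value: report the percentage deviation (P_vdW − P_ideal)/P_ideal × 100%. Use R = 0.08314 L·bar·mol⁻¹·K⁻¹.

Ideal: P_ideal = nRT/V = (1.79)(0.08314)(198.6)/2.25 = 13.1359 bar
vdW: P = nRT/(V − nb) − a n²/V² = 29.5558/2.17840 − 4.67799/5.06250 = 13.5677 − 0.924047 = 12.6437 bar
% deviation = (12.6437 − 13.1359)/13.1359 × 100% = -3.75%

-3.75 %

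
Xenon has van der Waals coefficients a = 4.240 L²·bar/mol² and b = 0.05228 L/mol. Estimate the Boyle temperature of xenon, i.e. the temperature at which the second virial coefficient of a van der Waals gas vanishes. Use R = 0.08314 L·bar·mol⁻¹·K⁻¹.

T_B ≈ 975.5 K

For a van der Waals gas the second virial coefficient B₂ = b − a/(RT) vanishes at T_B = a/(Rb).
T_B = 4.240/(0.08314×0.05228) = 4.240/0.0043466 = 975.5 K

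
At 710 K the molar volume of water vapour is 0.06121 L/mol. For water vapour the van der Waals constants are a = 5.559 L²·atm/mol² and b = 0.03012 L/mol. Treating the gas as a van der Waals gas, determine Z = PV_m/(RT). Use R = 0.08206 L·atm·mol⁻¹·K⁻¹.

P = RT/(V_m − b) − a/V_m² = (0.08206)(710)/(0.06121 − 0.03012) − 5.559/(0.06121)²
  = 58.263/0.031090 − 1483.7 = 1874.0 − 1483.7 = 390.3 atm
Z = PV_m/(RT) = (390.3)(0.06121)/((0.08206)(710)) = 23.890/58.263 = 0.4100

Z ≈ 0.4100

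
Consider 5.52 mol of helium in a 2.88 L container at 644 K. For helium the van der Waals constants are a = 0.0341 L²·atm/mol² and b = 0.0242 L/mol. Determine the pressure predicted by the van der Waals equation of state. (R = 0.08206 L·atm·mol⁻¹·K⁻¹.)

P ≈ 106.1 atm

P = nRT/(V − nb) − a n²/V²
nRT/(V − nb) = (5.52)(0.08206)(644)/(2.88 − 5.52×0.0242) = 291.71/2.7464 = 106.22 atm
a n²/V² = (0.0341)(5.52)²/(2.88)² = 0.12527 atm
P = 106.22 − 0.12527 = 106.1 atm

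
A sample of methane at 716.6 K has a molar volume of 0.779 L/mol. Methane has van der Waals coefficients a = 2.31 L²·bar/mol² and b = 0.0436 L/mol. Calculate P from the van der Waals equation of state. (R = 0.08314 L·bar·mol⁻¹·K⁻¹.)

P ≈ 77.21 bar

P = RT/(V_m − b) − a/V_m²
RT/(V_m − b) = (0.08314)(716.6)/(0.779 − 0.0436) = 59.578/0.73540 = 81.014 bar
a/V_m² = 2.31/(0.779)² = 3.8066 bar
P = 81.014 − 3.8066 = 77.21 bar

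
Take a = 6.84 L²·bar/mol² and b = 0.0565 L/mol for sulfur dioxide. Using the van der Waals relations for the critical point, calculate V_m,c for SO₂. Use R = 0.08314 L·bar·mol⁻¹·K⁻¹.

For a van der Waals gas, V_m,c = 3b.
V_m,c = 3×0.0565 = 0.1695 L/mol

V_m,c ≈ 0.1695 L/mol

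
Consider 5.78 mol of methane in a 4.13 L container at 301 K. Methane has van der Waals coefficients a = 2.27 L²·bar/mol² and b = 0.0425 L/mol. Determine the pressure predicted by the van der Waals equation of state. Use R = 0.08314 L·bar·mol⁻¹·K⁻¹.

P ≈ 32.79 bar

P = nRT/(V − nb) − a n²/V²
nRT/(V − nb) = (5.78)(0.08314)(301)/(4.13 − 5.78×0.0425) = 144.65/3.8844 = 37.239 bar
a n²/V² = (2.27)(5.78)²/(4.13)² = 4.4461 bar
P = 37.239 − 4.4461 = 32.79 bar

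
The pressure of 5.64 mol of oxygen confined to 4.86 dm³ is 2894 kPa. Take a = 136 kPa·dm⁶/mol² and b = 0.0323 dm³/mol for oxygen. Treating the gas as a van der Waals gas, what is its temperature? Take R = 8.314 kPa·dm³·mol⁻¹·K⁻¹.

T ≈ 307.0 K

T = (P + a n²/V²)(V − nb)/(nR)
P + a n²/V² = 2894 + (136)(5.64)²/(4.86)² = 3077.2 kPa
V − nb = 4.86 − (5.64)(0.0323) = 4.6778 dm³
T = (3077.2)(4.6778)/((5.64)(8.314)) = 307.0 K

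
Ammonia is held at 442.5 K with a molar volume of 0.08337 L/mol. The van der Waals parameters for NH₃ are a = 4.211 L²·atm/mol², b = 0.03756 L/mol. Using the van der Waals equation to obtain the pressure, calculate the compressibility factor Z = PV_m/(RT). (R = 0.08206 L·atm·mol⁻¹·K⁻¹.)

P = RT/(V_m − b) − a/V_m² = (0.08206)(442.5)/(0.08337 − 0.03756) − 4.211/(0.08337)²
  = 36.312/0.045810 − 605.85 = 792.67 − 605.85 = 186.82 atm
Z = PV_m/(RT) = (186.82)(0.08337)/((0.08206)(442.5)) = 15.575/36.312 = 0.4289

Z ≈ 0.4289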